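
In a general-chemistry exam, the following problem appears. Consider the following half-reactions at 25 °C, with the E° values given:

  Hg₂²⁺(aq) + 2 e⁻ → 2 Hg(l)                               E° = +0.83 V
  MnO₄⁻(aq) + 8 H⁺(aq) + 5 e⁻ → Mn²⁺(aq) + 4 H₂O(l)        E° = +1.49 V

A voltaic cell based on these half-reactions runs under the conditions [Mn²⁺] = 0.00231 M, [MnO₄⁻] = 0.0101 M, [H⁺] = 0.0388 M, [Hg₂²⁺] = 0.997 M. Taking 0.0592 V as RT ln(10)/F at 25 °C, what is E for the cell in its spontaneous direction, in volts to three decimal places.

+0.534 V

MnO₄⁻/Mn²⁺ is the cathode (higher E°), Hg₂²⁺/Hg the anode: E°cell = +1.49 − (+0.83) = +0.66 V, n = 10.
Overall: 2 MnO₄⁻(aq) + 16 H⁺(aq) + 10 Hg(l) → 2 Mn²⁺(aq) + 8 H₂O(l) + 5 Hg₂²⁺(aq)
Q = [Mn²⁺]^2·[Hg₂²⁺]^5 / ([MnO₄⁻]^2·[H⁺]^16); log Q = 21.291.
E = E° − (0.0592/n) log Q = +0.66 − (0.0592/10)(21.291) = +0.534 V.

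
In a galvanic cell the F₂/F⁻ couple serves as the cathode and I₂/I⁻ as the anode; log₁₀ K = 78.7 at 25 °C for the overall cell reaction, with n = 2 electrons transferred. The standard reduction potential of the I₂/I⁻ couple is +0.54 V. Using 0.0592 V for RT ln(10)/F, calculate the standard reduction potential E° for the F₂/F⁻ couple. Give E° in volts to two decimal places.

+2.87 V

E°cell = (0.0592/n)·log K = (0.0592/2)(78.7) = +2.330 V.
Since F₂/F⁻ is the cathode and I₂/I⁻ the anode, E°cell = E°(F₂/F⁻) − E°(I₂/I⁻).
So E°(F₂/F⁻) = E°cell + E°(I₂/I⁻) = +2.330 + (+0.54) = +2.87 V.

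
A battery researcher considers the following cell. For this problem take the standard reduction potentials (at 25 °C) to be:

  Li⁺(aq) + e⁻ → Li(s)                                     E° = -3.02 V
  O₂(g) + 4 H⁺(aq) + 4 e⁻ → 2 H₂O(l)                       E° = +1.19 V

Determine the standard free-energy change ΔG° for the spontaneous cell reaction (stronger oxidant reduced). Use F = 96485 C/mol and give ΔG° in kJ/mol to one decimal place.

O₂/H₂O (E° = +1.19 V) is the cathode; Li⁺/Li (E° = -3.02 V) is the anode, so E°cell = +4.21 V.
Balancing electrons gives n = 4 (lcm of 4 and 1).
ΔG° = −nFE° = −(4)(96485)(+4.21) = -1,624,807 J = -1624.8 kJ/mol.

-1624.8 kJ/mol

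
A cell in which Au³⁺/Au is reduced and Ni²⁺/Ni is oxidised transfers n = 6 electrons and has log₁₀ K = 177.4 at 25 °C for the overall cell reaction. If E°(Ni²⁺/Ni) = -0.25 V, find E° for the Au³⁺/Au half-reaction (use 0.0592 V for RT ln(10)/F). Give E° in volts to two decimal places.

E°cell = (0.0592/n)·log K = (0.0592/6)(177.4) = +1.750 V.
Since Au³⁺/Au is the cathode and Ni²⁺/Ni the anode, E°cell = E°(Au³⁺/Au) − E°(Ni²⁺/Ni).
So E°(Au³⁺/Au) = E°cell + E°(Ni²⁺/Ni) = +1.750 + (-0.25) = +1.50 V.

+1.50 V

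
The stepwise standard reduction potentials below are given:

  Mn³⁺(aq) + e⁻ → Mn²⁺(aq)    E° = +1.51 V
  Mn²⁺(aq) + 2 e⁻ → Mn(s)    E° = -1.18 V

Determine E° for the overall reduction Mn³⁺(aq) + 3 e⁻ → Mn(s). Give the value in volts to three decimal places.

Adding the free-energy changes (−nFE°) of the two steps gives −n₃FE°₃ = −n₁FE°₁ − n₂FE°₂.
E°₃ = (1×+1.51 + 2×-1.18) / 3 = (-0.850) / 3 = -0.283 V.

-0.283 V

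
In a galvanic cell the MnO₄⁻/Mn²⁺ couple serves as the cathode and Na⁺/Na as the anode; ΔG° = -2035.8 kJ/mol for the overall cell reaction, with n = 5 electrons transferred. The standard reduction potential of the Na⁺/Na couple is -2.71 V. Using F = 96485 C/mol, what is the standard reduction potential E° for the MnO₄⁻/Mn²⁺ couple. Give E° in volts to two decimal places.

E°cell = −ΔG°/(nF) = −(-2035.8×10³)/((5)(96485)) = +4.220 V.
Since MnO₄⁻/Mn²⁺ is the cathode and Na⁺/Na the anode, E°cell = E°(MnO₄⁻/Mn²⁺) − E°(Na⁺/Na).
So E°(MnO₄⁻/Mn²⁺) = E°cell + E°(Na⁺/Na) = +4.220 + (-2.71) = +1.51 V.

+1.51 V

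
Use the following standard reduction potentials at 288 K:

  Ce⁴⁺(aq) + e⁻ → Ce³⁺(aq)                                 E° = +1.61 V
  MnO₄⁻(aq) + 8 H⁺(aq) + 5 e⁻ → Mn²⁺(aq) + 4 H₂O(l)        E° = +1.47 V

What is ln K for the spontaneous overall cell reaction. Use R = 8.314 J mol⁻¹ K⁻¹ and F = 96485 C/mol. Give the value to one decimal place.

Cathode: Ce⁴⁺/Ce³⁺; anode: MnO₄⁻/Mn²⁺. E°cell = (+1.61) − (+1.47) = +0.14 V, with n = 5.
ΔG° = −nFE° = −RT ln K, so ln K = nFE°/(RT) = (5)(96485)(+0.14) / ((8.314)(288)) = 28.207.

28.2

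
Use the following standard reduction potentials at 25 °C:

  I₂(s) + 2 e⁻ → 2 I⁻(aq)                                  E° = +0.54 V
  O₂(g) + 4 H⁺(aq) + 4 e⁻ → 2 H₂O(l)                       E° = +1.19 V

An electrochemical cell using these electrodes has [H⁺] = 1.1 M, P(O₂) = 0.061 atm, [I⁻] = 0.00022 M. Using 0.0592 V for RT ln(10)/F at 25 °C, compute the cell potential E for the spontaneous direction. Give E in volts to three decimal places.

+0.418 V

O₂/H₂O is the cathode (higher E°), I₂/I⁻ the anode: E°cell = +1.19 − (+0.54) = +0.65 V, n = 4.
Overall: O₂(g) + 4 H⁺(aq) + 4 I⁻(aq) → 2 H₂O(l) + 2 I₂(s)
Q = 1 / (P(O₂)·[H⁺]^4·[I⁻]^4); log Q = 15.679.
E = E° − (0.0592/n) log Q = +0.65 − (0.0592/4)(15.679) = +0.418 V.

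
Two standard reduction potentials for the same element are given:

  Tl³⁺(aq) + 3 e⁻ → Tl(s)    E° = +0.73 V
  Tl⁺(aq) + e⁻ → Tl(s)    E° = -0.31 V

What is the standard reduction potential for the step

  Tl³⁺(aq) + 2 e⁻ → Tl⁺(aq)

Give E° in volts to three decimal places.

+1.250 V

Sequential free energies add, so n₃E°₃ = n₁E°₁ + n₂E°₂.
With n₃ = 3, and the known step contributing 1×(-0.31) V, the unknown satisfies 2·E° = 3×(+0.73) − 1×(-0.31) = +2.500.
E° = +2.500 / 2 = +1.250 V.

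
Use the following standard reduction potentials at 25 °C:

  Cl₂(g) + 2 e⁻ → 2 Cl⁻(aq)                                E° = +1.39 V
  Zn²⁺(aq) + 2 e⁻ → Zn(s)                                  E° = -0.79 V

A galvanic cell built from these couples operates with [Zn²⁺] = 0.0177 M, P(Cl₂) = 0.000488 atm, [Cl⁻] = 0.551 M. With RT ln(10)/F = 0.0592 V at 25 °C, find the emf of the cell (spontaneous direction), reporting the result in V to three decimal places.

Cl₂/Cl⁻ is the cathode (higher E°), Zn²⁺/Zn the anode: E°cell = +1.39 − (-0.79) = +2.18 V, n = 2.
Overall: Cl₂(g) + Zn(s) → 2 Cl⁻(aq) + Zn²⁺(aq)
Q = [Cl⁻]^2·[Zn²⁺] / (P(Cl₂)); log Q = 1.042.
E = E° − (0.0592/n) log Q = +2.18 − (0.0592/2)(1.042) = +2.149 V.

+2.149 V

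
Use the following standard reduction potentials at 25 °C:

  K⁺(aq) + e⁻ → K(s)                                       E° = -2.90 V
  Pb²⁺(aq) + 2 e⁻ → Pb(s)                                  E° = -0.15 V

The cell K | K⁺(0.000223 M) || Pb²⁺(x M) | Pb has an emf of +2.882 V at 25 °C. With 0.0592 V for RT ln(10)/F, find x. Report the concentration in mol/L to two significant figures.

Pb²⁺/Pb is the cathode, K⁺/K the anode: E°cell = +2.75 V, n = 2.
Overall reaction: Pb²⁺(aq) + 2 K(s) → Pb(s) + 2 K⁺(aq); Q = [K⁺]^2/[Pb²⁺]^1.
From E = E° − (0.0592/n) log Q: log Q = (E° − E)·n/0.0592 = (+2.75 − (+2.882))·2/0.0592 = -4.4595.
So 1·log[Pb²⁺] = 2·log(0.000223) − log Q = -7.3034 − (-4.4595) = -2.8439; [Pb²⁺] = 10^(-2.8439) ≈ 0.0014 M.

0.0014 M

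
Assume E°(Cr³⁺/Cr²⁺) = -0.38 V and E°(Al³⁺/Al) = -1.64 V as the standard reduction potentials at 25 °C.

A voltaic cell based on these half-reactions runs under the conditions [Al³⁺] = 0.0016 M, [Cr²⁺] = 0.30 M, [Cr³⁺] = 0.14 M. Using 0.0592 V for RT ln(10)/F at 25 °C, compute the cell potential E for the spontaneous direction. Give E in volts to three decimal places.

Cr³⁺/Cr²⁺ is the cathode (higher E°), Al³⁺/Al the anode: E°cell = -0.38 − (-1.64) = +1.26 V, n = 3.
Overall: 3 Cr³⁺(aq) + Al(s) → 3 Cr²⁺(aq) + Al³⁺(aq)
Q = [Cr²⁺]^3·[Al³⁺] / ([Cr³⁺]^3); log Q = -1.803.
E = E° − (0.0592/n) log Q = +1.26 − (0.0592/3)(-1.803) = +1.296 V.

+1.296 V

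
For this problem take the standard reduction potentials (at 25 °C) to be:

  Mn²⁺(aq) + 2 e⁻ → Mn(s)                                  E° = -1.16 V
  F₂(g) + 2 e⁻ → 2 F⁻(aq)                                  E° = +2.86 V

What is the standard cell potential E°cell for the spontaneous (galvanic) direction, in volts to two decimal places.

The F₂/F⁻ couple has the higher reduction potential, so it is the cathode; Mn²⁺/Mn is oxidised at the anode.
E°cell = E°(cathode) − E°(anode) = (+2.86) − (-1.16) = +4.02 V.

+4.02 V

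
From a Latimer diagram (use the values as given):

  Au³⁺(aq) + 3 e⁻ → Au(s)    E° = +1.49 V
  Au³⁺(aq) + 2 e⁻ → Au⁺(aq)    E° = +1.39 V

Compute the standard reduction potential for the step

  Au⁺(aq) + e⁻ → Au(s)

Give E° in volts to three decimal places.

+1.690 V

Sequential free energies add, so n₃E°₃ = n₁E°₁ + n₂E°₂.
With n₃ = 3, and the known step contributing 2×(+1.39) V, the unknown satisfies 1·E° = 3×(+1.49) − 2×(+1.39) = +1.690.
E° = +1.690 / 1 = +1.690 V.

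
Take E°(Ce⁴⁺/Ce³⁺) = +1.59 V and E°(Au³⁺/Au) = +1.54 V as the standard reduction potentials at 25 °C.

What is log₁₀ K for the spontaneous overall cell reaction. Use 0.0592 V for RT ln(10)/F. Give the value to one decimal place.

Cathode: Ce⁴⁺/Ce³⁺; anode: Au³⁺/Au. E°cell = +0.05 V, n = 3.
log K = nE°cell / 0.0592 = (3)(+0.05) / 0.0592 = 2.5.

2.5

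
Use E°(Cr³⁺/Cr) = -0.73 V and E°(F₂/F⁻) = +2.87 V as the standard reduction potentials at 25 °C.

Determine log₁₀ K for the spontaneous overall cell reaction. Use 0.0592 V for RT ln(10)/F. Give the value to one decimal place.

364.9

Cathode: F₂/F⁻; anode: Cr³⁺/Cr. E°cell = +3.60 V, n = 6.
log K = nE°cell / 0.0592 = (6)(+3.60) / 0.0592 = 364.9.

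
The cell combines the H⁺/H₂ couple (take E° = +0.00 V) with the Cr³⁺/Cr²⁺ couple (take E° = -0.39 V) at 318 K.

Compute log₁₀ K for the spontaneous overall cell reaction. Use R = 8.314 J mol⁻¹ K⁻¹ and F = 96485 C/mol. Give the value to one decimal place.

Cathode: H⁺/H₂; anode: Cr³⁺/Cr²⁺. E°cell = (+0.00) − (-0.39) = +0.39 V, with n = 2.
ΔG° = −nFE° = −RT ln K, so ln K = nFE°/(RT) = (2)(96485)(+0.39) / ((8.314)(318)) = 28.465.
log₁₀ K = 28.465 / ln 10 = 12.4.

12.4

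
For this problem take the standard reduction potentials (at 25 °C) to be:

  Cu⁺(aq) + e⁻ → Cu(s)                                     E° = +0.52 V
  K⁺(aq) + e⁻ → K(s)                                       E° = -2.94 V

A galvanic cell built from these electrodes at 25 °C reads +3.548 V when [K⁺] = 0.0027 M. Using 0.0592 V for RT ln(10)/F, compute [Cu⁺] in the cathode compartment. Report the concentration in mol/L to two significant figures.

0.083 M

Cu⁺/Cu is the cathode, K⁺/K the anode: E°cell = +3.46 V, n = 1.
Overall reaction: Cu⁺(aq) + K(s) → Cu(s) + K⁺(aq); Q = [K⁺]^1/[Cu⁺]^1.
From E = E° − (0.0592/n) log Q: log Q = (E° − E)·n/0.0592 = (+3.46 − (+3.548))·1/0.0592 = -1.4865.
So 1·log[Cu⁺] = 1·log(0.0027) − log Q = -2.5686 − (-1.4865) = -1.0821; [Cu⁺] = 10^(-1.0821) ≈ 0.083 M.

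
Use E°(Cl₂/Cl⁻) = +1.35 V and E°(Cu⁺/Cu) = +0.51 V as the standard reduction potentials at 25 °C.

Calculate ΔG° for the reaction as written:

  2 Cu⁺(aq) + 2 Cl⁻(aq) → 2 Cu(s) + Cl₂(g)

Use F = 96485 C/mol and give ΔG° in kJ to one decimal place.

+162.1 kJ

As written, Cu⁺/Cu is reduced (cathode) and Cl₂/Cl⁻ is oxidised (anode), so E°cell = (+0.51) − (+1.35) = -0.84 V.
Balancing electrons gives n = 2.
ΔG° = −nFE° = −(2)(96485)(-0.84) = 162,095 J = +162.1 kJ.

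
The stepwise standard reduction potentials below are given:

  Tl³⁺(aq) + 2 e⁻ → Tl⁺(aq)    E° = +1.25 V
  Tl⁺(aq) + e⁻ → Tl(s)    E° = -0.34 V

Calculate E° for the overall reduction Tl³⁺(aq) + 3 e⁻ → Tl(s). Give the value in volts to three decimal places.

Since ΔG° = −nFE° is additive over sequential reductions, n₃E°₃ = n₁E°₁ + n₂E°₂.
E°₃ = (2×+1.25 + 1×-0.34) / 3 = (+2.160) / 3 = +0.720 V.

+0.720 V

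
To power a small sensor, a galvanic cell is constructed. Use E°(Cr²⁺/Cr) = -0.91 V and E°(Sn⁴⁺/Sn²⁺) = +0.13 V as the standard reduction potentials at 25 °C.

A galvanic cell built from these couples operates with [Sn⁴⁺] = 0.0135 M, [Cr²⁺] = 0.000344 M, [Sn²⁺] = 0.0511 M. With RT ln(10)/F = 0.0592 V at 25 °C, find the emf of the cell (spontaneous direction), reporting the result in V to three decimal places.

Sn⁴⁺/Sn²⁺ is the cathode (higher E°), Cr²⁺/Cr the anode: E°cell = +0.13 − (-0.91) = +1.04 V, n = 2.
Overall: Sn⁴⁺(aq) + Cr(s) → Sn²⁺(aq) + Cr²⁺(aq)
Q = [Sn²⁺]·[Cr²⁺] / ([Sn⁴⁺]); log Q = -2.885.
E = E° − (0.0592/n) log Q = +1.04 − (0.0592/2)(-2.885) = +1.125 V.

+1.125 V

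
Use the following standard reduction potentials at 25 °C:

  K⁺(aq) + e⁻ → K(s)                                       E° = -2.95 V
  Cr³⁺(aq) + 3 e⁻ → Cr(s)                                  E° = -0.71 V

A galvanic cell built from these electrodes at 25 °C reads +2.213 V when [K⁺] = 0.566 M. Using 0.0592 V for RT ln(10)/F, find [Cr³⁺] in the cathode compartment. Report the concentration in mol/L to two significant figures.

Cr³⁺/Cr is the cathode, K⁺/K the anode: E°cell = +2.24 V, n = 3.
Overall reaction: Cr³⁺(aq) + 3 K(s) → Cr(s) + 3 K⁺(aq); Q = [K⁺]^3/[Cr³⁺]^1.
From E = E° − (0.0592/n) log Q: log Q = (E° − E)·n/0.0592 = (+2.24 − (+2.213))·3/0.0592 = 1.3682.
So 1·log[Cr³⁺] = 3·log(0.566) − log Q = -0.7416 − (1.3682) = -2.1098; [Cr³⁺] = 10^(-2.1098) ≈ 0.0078 M.

0.0078 M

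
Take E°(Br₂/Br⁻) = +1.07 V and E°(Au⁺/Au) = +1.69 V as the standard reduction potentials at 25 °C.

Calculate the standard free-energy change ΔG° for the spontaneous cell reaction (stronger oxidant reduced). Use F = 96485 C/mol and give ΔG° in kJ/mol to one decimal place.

Au⁺/Au (E° = +1.69 V) is the cathode; Br₂/Br⁻ (E° = +1.07 V) is the anode, so E°cell = +0.62 V.
Balancing electrons gives n = 2 (lcm of 1 and 2).
ΔG° = −nFE° = −(2)(96485)(+0.62) = -119,641 J = -119.6 kJ/mol.

-119.6 kJ/mol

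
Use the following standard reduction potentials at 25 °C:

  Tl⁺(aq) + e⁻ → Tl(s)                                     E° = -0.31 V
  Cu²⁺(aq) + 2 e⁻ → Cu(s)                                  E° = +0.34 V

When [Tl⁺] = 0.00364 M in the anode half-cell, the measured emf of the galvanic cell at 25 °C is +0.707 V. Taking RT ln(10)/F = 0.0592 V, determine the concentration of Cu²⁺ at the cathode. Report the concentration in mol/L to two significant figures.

Cu²⁺/Cu is the cathode, Tl⁺/Tl the anode: E°cell = +0.65 V, n = 2.
Overall reaction: Cu²⁺(aq) + 2 Tl(s) → Cu(s) + 2 Tl⁺(aq); Q = [Tl⁺]^2/[Cu²⁺]^1.
From E = E° − (0.0592/n) log Q: log Q = (E° − E)·n/0.0592 = (+0.65 − (+0.707))·2/0.0592 = -1.9257.
So 1·log[Cu²⁺] = 2·log(0.00364) − log Q = -4.8778 − (-1.9257) = -2.9521; [Cu²⁺] = 10^(-2.9521) ≈ 0.0011 M.

0.0011 M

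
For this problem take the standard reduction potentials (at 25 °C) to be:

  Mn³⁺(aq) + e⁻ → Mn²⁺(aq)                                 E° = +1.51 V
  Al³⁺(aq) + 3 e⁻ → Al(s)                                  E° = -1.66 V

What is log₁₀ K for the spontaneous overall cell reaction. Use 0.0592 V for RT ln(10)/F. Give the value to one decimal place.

160.6

Cathode: Mn³⁺/Mn²⁺; anode: Al³⁺/Al. E°cell = +3.17 V, n = 3.
log K = nE°cell / 0.0592 = (3)(+3.17) / 0.0592 = 160.6.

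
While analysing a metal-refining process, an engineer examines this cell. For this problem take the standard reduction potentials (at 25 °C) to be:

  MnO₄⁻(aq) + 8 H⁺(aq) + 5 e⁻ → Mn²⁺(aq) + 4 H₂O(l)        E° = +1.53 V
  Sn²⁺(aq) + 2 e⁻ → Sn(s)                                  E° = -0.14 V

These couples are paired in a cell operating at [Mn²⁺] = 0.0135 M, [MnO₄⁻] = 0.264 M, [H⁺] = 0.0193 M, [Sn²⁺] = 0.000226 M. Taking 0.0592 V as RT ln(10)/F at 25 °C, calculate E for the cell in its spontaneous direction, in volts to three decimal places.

+1.631 V

MnO₄⁻/Mn²⁺ is the cathode (higher E°), Sn²⁺/Sn the anode: E°cell = +1.53 − (-0.14) = +1.67 V, n = 10.
Overall: 2 MnO₄⁻(aq) + 16 H⁺(aq) + 5 Sn(s) → 2 Mn²⁺(aq) + 8 H₂O(l) + 5 Sn²⁺(aq)
Q = [Mn²⁺]^2·[Sn²⁺]^5 / ([MnO₄⁻]^2·[H⁺]^16); log Q = 6.619.
E = E° − (0.0592/n) log Q = +1.67 − (0.0592/10)(6.619) = +1.631 V.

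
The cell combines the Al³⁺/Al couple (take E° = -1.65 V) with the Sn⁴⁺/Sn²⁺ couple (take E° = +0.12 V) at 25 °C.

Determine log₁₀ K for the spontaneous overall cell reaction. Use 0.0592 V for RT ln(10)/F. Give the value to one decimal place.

Cathode: Sn⁴⁺/Sn²⁺; anode: Al³⁺/Al. E°cell = +1.77 V, n = 6.
log K = nE°cell / 0.0592 = (6)(+1.77) / 0.0592 = 179.4.

179.4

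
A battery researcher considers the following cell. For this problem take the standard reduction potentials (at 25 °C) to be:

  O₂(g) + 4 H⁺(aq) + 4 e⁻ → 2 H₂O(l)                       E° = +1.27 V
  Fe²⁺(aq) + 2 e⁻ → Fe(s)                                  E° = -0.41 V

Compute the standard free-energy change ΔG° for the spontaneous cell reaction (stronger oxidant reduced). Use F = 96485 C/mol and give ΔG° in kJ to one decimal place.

O₂/H₂O (E° = +1.27 V) is the cathode; Fe²⁺/Fe (E° = -0.41 V) is the anode, so E°cell = +1.68 V.
Balancing electrons gives n = 4 (lcm of 4 and 2).
ΔG° = −nFE° = −(4)(96485)(+1.68) = -648,379 J = -648.4 kJ.

-648.4 kJ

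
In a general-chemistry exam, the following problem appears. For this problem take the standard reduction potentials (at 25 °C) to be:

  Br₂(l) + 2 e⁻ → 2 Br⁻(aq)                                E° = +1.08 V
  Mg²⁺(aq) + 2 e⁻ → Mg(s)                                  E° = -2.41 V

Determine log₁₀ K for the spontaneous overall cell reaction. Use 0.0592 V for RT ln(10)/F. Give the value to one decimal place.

117.9

Cathode: Br₂/Br⁻; anode: Mg²⁺/Mg. E°cell = +3.49 V, n = 2.
log K = nE°cell / 0.0592 = (2)(+3.49) / 0.0592 = 117.9.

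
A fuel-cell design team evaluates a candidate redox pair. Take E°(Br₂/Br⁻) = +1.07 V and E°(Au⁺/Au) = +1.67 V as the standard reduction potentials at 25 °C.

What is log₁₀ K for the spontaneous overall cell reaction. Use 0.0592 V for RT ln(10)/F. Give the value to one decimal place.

20.3

Cathode: Au⁺/Au; anode: Br₂/Br⁻. E°cell = +0.60 V, n = 2.
log K = nE°cell / 0.0592 = (2)(+0.60) / 0.0592 = 20.3.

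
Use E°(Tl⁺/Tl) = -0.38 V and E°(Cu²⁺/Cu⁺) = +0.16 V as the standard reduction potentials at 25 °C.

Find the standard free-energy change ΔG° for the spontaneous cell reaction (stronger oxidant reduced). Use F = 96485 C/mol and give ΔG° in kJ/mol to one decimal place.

Cu²⁺/Cu⁺ (E° = +0.16 V) is the cathode; Tl⁺/Tl (E° = -0.38 V) is the anode, so E°cell = +0.54 V.
Balancing electrons gives n = 1 (lcm of 1 and 1).
ΔG° = −nFE° = −(1)(96485)(+0.54) = -52,102 J = -52.1 kJ/mol.

-52.1 kJ/mol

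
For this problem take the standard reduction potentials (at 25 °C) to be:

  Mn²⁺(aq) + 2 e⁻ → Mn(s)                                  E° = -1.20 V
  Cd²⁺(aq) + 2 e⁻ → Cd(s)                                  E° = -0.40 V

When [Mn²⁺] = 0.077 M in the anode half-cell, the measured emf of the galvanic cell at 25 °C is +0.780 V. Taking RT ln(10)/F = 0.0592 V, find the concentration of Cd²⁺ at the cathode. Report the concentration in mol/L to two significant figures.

Cd²⁺/Cd is the cathode, Mn²⁺/Mn the anode: E°cell = +0.80 V, n = 2.
Overall reaction: Cd²⁺(aq) + Mn(s) → Cd(s) + Mn²⁺(aq); Q = [Mn²⁺]^1/[Cd²⁺]^1.
From E = E° − (0.0592/n) log Q: log Q = (E° − E)·n/0.0592 = (+0.80 − (+0.780))·2/0.0592 = 0.6757.
So 1·log[Cd²⁺] = 1·log(0.077) − log Q = -1.1135 − (0.6757) = -1.7892; [Cd²⁺] = 10^(-1.7892) ≈ 0.016 M.

0.016 M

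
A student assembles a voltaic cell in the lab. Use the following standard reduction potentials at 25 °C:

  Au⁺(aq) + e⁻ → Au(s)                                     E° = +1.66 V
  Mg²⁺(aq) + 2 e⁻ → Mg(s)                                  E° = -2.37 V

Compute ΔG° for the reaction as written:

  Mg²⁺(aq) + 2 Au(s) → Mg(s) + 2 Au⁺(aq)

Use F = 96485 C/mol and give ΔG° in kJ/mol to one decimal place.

+777.7 kJ/mol

As written, Mg²⁺/Mg is reduced (cathode) and Au⁺/Au is oxidised (anode), so E°cell = (-2.37) − (+1.66) = -4.03 V.
Balancing electrons gives n = 2.
ΔG° = −nFE° = −(2)(96485)(-4.03) = 777,669 J = +777.7 kJ/mol.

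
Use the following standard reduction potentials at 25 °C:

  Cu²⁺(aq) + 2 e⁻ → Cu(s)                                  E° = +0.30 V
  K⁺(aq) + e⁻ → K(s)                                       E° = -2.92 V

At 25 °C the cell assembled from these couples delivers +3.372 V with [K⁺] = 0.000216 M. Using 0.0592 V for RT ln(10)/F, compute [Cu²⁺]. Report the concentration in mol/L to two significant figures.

Cu²⁺/Cu is the cathode, K⁺/K the anode: E°cell = +3.22 V, n = 2.
Overall reaction: Cu²⁺(aq) + 2 K(s) → Cu(s) + 2 K⁺(aq); Q = [K⁺]^2/[Cu²⁺]^1.
From E = E° − (0.0592/n) log Q: log Q = (E° − E)·n/0.0592 = (+3.22 − (+3.372))·2/0.0592 = -5.1351.
So 1·log[Cu²⁺] = 2·log(0.000216) − log Q = -7.3311 − (-5.1351) = -2.1960; [Cu²⁺] = 10^(-2.1960) ≈ 0.0064 M.

0.0064 M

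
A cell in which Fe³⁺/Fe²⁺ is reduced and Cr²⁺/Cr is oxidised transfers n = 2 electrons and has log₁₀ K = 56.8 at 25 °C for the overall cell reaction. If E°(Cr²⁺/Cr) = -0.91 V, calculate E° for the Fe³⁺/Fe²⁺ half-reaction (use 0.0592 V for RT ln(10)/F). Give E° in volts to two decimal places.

E°cell = (0.0592/n)·log K = (0.0592/2)(56.8) = +1.681 V.
Since Fe³⁺/Fe²⁺ is the cathode and Cr²⁺/Cr the anode, E°cell = E°(Fe³⁺/Fe²⁺) − E°(Cr²⁺/Cr).
So E°(Fe³⁺/Fe²⁺) = E°cell + E°(Cr²⁺/Cr) = +1.681 + (-0.91) = +0.77 V.

+0.77 V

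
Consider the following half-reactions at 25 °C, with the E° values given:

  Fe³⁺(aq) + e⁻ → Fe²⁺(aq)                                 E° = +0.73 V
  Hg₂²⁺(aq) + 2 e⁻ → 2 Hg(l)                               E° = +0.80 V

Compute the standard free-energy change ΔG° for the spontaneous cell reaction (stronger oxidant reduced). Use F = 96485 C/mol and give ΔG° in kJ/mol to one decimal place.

-13.5 kJ/mol

Hg₂²⁺/Hg (E° = +0.80 V) is the cathode; Fe³⁺/Fe²⁺ (E° = +0.73 V) is the anode, so E°cell = +0.07 V.
Balancing electrons gives n = 2 (lcm of 2 and 1).
ΔG° = −nFE° = −(2)(96485)(+0.07) = -13,508 J = -13.5 kJ/mol.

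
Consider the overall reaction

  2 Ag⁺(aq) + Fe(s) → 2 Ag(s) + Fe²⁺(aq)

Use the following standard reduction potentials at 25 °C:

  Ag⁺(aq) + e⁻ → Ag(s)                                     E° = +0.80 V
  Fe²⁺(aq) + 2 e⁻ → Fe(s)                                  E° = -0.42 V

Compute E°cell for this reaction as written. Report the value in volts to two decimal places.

+1.22 V

The Ag⁺/Ag couple has the higher reduction potential, so it is the cathode; Fe²⁺/Fe is oxidised at the anode.
E°cell = E°(cathode) − E°(anode) = (+0.80) − (-0.42) = +1.22 V.
Since E°cell > 0, the reaction is spontaneous under standard conditions.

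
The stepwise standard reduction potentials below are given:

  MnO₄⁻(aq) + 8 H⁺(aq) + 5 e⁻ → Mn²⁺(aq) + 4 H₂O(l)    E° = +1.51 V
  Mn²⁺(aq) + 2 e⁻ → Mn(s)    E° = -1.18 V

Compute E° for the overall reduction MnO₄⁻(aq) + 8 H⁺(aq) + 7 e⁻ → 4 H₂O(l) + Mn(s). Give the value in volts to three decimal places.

+0.741 V

Adding the free-energy changes (−nFE°) of the two steps gives −n₃FE°₃ = −n₁FE°₁ − n₂FE°₂.
E°₃ = (5×+1.51 + 2×-1.18) / 7 = (+5.190) / 7 = +0.741 V.
E° values themselves are not directly additive — weighting by electron count is essential.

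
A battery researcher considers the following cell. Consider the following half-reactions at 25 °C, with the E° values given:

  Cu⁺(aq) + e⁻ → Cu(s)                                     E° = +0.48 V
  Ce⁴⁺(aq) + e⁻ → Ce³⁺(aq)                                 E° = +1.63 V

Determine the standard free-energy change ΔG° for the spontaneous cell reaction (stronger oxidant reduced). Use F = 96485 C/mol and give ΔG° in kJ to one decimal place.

Ce⁴⁺/Ce³⁺ (E° = +1.63 V) is the cathode; Cu⁺/Cu (E° = +0.48 V) is the anode, so E°cell = +1.15 V.
Balancing electrons gives n = 1 (lcm of 1 and 1).
ΔG° = −nFE° = −(1)(96485)(+1.15) = -110,958 J = -111.0 kJ.

-111.0 kJ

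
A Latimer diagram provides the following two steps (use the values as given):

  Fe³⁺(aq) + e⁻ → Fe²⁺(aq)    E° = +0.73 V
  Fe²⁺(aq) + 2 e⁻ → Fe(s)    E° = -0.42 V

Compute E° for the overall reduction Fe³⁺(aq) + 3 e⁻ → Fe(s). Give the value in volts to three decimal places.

-0.037 V

Standard free energies of sequential steps add: ΔG°₃ = ΔG°₁ + ΔG°₂, so n₃E°₃ = n₁E°₁ + n₂E°₂.
E°₃ = (1×+0.73 + 2×-0.42) / 3 = (-0.110) / 3 = -0.037 V.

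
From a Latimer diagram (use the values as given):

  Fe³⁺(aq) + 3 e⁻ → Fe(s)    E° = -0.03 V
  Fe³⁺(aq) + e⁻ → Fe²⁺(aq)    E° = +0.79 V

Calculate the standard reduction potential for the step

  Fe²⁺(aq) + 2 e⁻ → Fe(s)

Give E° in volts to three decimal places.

Sequential free energies add, so n₃E°₃ = n₁E°₁ + n₂E°₂.
With n₃ = 3, and the known step contributing 1×(+0.79) V, the unknown satisfies 2·E° = 3×(-0.03) − 1×(+0.79) = -0.880.
E° = -0.880 / 2 = -0.440 V.

-0.440 V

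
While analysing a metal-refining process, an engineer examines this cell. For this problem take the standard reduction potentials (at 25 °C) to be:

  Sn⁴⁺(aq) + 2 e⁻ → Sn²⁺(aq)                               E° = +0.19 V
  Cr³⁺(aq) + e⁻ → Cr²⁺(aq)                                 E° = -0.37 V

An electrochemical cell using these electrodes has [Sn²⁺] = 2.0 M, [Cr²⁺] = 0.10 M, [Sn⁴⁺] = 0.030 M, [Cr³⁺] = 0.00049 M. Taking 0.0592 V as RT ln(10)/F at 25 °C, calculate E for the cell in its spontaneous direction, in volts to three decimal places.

Sn⁴⁺/Sn²⁺ is the cathode (higher E°), Cr³⁺/Cr²⁺ the anode: E°cell = +0.19 − (-0.37) = +0.56 V, n = 2.
Overall: Sn⁴⁺(aq) + 2 Cr²⁺(aq) → Sn²⁺(aq) + 2 Cr³⁺(aq)
Q = [Sn²⁺]·[Cr³⁺]^2 / ([Sn⁴⁺]·[Cr²⁺]^2); log Q = -2.796.
E = E° − (0.0592/n) log Q = +0.56 − (0.0592/2)(-2.796) = +0.643 V.

+0.643 V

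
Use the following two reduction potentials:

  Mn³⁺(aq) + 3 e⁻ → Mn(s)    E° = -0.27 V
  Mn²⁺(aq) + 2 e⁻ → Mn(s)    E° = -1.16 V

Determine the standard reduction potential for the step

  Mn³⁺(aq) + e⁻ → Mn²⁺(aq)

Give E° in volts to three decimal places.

Sequential free energies add, so n₃E°₃ = n₁E°₁ + n₂E°₂.
With n₃ = 3, and the known step contributing 2×(-1.16) V, the unknown satisfies 1·E° = 3×(-0.27) − 2×(-1.16) = +1.510.
E° = +1.510 / 1 = +1.510 V.

+1.510 V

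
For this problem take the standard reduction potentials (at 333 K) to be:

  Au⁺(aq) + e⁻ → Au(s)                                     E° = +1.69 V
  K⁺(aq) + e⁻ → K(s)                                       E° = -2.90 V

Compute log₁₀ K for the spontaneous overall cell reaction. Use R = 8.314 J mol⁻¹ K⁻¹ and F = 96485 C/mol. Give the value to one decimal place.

Cathode: Au⁺/Au; anode: K⁺/K. E°cell = (+1.69) − (-2.90) = +4.59 V, with n = 1.
ΔG° = −nFE° = −RT ln K, so ln K = nFE°/(RT) = (1)(96485)(+4.59) / ((8.314)(333)) = 159.963.
log₁₀ K = 159.963 / ln 10 = 69.5.

69.5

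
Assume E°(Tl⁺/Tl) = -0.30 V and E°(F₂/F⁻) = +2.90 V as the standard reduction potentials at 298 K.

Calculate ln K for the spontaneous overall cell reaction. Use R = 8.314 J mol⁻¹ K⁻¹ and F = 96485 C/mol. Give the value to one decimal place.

249.2

Cathode: F₂/F⁻; anode: Tl⁺/Tl. E°cell = (+2.90) − (-0.30) = +3.20 V, with n = 2.
ΔG° = −nFE° = −RT ln K, so ln K = nFE°/(RT) = (2)(96485)(+3.20) / ((8.314)(298)) = 249.238.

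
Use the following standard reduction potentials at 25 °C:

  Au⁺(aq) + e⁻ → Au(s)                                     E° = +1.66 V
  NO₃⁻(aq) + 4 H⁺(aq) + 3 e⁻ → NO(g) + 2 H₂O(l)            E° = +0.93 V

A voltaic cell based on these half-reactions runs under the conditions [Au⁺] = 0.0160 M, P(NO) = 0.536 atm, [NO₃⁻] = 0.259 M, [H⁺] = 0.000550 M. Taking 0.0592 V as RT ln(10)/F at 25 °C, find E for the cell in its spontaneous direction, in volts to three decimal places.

+0.887 V

Au⁺/Au is the cathode (higher E°), NO₃⁻/NO the anode: E°cell = +1.66 − (+0.93) = +0.73 V, n = 3.
Overall: 3 Au⁺(aq) + NO(g) + 2 H₂O(l) → 3 Au(s) + NO₃⁻(aq) + 4 H⁺(aq)
Q = [NO₃⁻]·[H⁺]^4 / ([Au⁺]^3·P(NO)); log Q = -7.967.
E = E° − (0.0592/n) log Q = +0.73 − (0.0592/3)(-7.967) = +0.887 V.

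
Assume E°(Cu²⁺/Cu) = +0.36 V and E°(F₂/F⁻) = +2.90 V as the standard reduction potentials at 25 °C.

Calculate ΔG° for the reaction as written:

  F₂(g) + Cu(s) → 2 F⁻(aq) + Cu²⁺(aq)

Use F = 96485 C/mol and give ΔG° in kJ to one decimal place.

-490.1 kJ

As written, F₂/F⁻ is reduced (cathode) and Cu²⁺/Cu is oxidised (anode), so E°cell = (+2.90) − (+0.36) = +2.54 V.
Balancing electrons gives n = 2.
ΔG° = −nFE° = −(2)(96485)(+2.54) = -490,144 J = -490.1 kJ.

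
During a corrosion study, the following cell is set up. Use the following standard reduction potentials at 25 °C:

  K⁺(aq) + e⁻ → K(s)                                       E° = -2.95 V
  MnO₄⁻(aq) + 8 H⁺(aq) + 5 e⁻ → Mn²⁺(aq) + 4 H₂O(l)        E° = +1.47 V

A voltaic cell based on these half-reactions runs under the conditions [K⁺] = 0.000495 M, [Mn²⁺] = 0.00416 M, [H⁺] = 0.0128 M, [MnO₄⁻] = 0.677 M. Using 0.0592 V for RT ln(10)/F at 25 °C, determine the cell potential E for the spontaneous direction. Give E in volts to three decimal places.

+4.463 V

MnO₄⁻/Mn²⁺ is the cathode (higher E°), K⁺/K the anode: E°cell = +1.47 − (-2.95) = +4.42 V, n = 5.
Overall: MnO₄⁻(aq) + 8 H⁺(aq) + 5 K(s) → Mn²⁺(aq) + 4 H₂O(l) + 5 K⁺(aq)
Q = [Mn²⁺]·[K⁺]^5 / ([MnO₄⁻]·[H⁺]^8); log Q = -3.596.
E = E° − (0.0592/n) log Q = +4.42 − (0.0592/5)(-3.596) = +4.463 V.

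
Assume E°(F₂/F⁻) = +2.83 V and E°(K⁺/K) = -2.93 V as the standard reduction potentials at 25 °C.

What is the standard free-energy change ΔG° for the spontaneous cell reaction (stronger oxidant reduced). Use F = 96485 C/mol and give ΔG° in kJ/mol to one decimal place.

F₂/F⁻ (E° = +2.83 V) is the cathode; K⁺/K (E° = -2.93 V) is the anode, so E°cell = +5.76 V.
Balancing electrons gives n = 2 (lcm of 2 and 1).
ΔG° = −nFE° = −(2)(96485)(+5.76) = -1,111,507 J = -1111.5 kJ/mol.

-1111.5 kJ/mol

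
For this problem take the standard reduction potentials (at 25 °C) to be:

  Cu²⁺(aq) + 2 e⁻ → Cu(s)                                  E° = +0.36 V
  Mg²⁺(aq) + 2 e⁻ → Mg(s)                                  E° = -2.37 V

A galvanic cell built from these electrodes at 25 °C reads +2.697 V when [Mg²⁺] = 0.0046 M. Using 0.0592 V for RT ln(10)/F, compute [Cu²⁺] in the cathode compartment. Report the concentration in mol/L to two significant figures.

Cu²⁺/Cu is the cathode, Mg²⁺/Mg the anode: E°cell = +2.73 V, n = 2.
Overall reaction: Cu²⁺(aq) + Mg(s) → Cu(s) + Mg²⁺(aq); Q = [Mg²⁺]^1/[Cu²⁺]^1.
From E = E° − (0.0592/n) log Q: log Q = (E° − E)·n/0.0592 = (+2.73 − (+2.697))·2/0.0592 = 1.1149.
So 1·log[Cu²⁺] = 1·log(0.0046) − log Q = -2.3372 − (1.1149) = -3.4521; [Cu²⁺] = 10^(-3.4521) ≈ 0.00035 M.

0.00035 M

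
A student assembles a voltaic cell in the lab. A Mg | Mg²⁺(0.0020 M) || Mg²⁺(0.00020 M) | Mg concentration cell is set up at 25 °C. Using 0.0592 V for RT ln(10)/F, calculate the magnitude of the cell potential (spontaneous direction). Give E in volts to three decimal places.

+0.030 V

For a concentration cell E°cell = 0. The 0.0020 M side is the cathode (reduction is favoured where [Mg²⁺] is higher).
With n = 2, E = −(0.0592/2) log([Mg²⁺]ₐₙ/[Mg²⁺]꜀ₐₜ) = −(0.0592/2) log(0.0002/0.002) = −(0.0592/2)(-1.000) = +0.030 V.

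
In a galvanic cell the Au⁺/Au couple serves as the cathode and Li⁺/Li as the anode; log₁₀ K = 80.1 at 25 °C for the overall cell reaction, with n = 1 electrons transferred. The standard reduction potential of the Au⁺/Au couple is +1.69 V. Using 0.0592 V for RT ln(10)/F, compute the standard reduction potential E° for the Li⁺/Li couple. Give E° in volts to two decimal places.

-3.05 V

E°cell = (0.0592/n)·log K = (0.0592/1)(80.1) = +4.742 V.
Since Au⁺/Au is the cathode and Li⁺/Li the anode, E°cell = E°(Au⁺/Au) − E°(Li⁺/Li).
So E°(Li⁺/Li) = E°(Au⁺/Au) − E°cell = (+1.69) − (+4.742) = -3.05 V.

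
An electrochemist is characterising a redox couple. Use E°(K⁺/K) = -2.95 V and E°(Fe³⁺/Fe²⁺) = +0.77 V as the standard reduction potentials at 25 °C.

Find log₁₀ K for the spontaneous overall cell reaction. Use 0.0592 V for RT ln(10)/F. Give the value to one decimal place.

Cathode: Fe³⁺/Fe²⁺; anode: K⁺/K. E°cell = +3.72 V, n = 1.
log K = nE°cell / 0.0592 = (1)(+3.72) / 0.0592 = 62.8.

62.8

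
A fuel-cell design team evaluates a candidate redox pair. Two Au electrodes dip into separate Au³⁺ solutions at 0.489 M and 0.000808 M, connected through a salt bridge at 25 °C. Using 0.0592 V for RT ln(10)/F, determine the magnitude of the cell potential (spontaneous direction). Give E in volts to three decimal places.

For a concentration cell E°cell = 0. The 0.489 M side is the cathode (reduction is favoured where [Au³⁺] is higher).
With n = 3, E = −(0.0592/3) log([Au³⁺]ₐₙ/[Au³⁺]꜀ₐₜ) = −(0.0592/3) log(0.000808/0.489) = −(0.0592/3)(-2.782) = +0.055 V.

+0.055 V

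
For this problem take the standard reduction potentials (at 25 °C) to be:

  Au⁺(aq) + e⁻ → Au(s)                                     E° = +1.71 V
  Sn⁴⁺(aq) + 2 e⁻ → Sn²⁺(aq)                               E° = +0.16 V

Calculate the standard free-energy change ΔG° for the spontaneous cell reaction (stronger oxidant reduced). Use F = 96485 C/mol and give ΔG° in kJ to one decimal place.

Au⁺/Au (E° = +1.71 V) is the cathode; Sn⁴⁺/Sn²⁺ (E° = +0.16 V) is the anode, so E°cell = +1.55 V.
Balancing electrons gives n = 2 (lcm of 1 and 2).
ΔG° = −nFE° = −(2)(96485)(+1.55) = -299,104 J = -299.1 kJ.

-299.1 kJ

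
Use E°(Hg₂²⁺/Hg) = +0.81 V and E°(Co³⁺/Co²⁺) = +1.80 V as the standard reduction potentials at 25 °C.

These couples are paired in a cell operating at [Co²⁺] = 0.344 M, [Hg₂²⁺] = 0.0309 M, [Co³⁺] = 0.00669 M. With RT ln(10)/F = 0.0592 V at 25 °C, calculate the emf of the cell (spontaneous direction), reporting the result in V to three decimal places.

Co³⁺/Co²⁺ is the cathode (higher E°), Hg₂²⁺/Hg the anode: E°cell = +1.80 − (+0.81) = +0.99 V, n = 2.
Overall: 2 Co³⁺(aq) + 2 Hg(l) → 2 Co²⁺(aq) + Hg₂²⁺(aq)
Q = [Co²⁺]^2·[Hg₂²⁺] / ([Co³⁺]^2); log Q = 1.912.
E = E° − (0.0592/n) log Q = +0.99 − (0.0592/2)(1.912) = +0.933 V.

+0.933 V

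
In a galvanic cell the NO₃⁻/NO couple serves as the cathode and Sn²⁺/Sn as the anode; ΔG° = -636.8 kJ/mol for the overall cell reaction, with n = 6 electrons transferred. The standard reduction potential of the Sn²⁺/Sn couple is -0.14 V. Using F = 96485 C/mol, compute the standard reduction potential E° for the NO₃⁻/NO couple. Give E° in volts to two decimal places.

E°cell = −ΔG°/(nF) = −(-636.8×10³)/((6)(96485)) = +1.100 V.
Since NO₃⁻/NO is the cathode and Sn²⁺/Sn the anode, E°cell = E°(NO₃⁻/NO) − E°(Sn²⁺/Sn).
So E°(NO₃⁻/NO) = E°cell + E°(Sn²⁺/Sn) = +1.100 + (-0.14) = +0.96 V.

+0.96 V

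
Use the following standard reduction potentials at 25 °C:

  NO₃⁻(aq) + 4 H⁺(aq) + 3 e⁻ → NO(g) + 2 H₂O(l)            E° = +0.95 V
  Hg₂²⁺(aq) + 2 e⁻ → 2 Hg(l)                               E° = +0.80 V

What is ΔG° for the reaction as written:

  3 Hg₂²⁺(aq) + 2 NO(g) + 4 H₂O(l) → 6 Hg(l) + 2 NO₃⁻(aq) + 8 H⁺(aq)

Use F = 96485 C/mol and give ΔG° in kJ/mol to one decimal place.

+86.8 kJ/mol

As written, Hg₂²⁺/Hg is reduced (cathode) and NO₃⁻/NO is oxidised (anode), so E°cell = (+0.80) − (+0.95) = -0.15 V.
Balancing electrons gives n = 6.
ΔG° = −nFE° = −(6)(96485)(-0.15) = 86,836 J = +86.8 kJ/mol.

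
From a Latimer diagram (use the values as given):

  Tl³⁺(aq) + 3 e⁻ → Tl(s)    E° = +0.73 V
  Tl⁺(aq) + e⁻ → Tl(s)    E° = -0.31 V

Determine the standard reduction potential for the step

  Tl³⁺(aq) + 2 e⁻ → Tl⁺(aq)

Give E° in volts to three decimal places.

Sequential free energies add, so n₃E°₃ = n₁E°₁ + n₂E°₂.
With n₃ = 3, and the known step contributing 1×(-0.31) V, the unknown satisfies 2·E° = 3×(+0.73) − 1×(-0.31) = +2.500.
E° = +2.500 / 2 = +1.250 V.

+1.250 V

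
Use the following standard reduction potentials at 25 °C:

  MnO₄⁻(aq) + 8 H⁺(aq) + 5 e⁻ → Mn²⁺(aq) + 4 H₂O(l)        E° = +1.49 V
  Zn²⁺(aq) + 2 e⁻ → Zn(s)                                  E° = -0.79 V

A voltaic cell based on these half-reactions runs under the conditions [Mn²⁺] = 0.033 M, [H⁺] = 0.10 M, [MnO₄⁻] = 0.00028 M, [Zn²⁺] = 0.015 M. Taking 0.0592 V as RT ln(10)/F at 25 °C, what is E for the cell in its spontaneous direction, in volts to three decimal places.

+2.215 V

MnO₄⁻/Mn²⁺ is the cathode (higher E°), Zn²⁺/Zn the anode: E°cell = +1.49 − (-0.79) = +2.28 V, n = 10.
Overall: 2 MnO₄⁻(aq) + 16 H⁺(aq) + 5 Zn(s) → 2 Mn²⁺(aq) + 8 H₂O(l) + 5 Zn²⁺(aq)
Q = [Mn²⁺]^2·[Zn²⁺]^5 / ([MnO₄⁻]^2·[H⁺]^16); log Q = 11.023.
E = E° − (0.0592/n) log Q = +2.28 − (0.0592/10)(11.023) = +2.215 V.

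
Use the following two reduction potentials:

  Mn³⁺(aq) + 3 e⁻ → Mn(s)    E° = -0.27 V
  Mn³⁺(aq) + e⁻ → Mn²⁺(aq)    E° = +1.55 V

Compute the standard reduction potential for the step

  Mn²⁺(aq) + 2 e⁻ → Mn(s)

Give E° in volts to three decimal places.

Sequential free energies add, so n₃E°₃ = n₁E°₁ + n₂E°₂.
With n₃ = 3, and the known step contributing 1×(+1.55) V, the unknown satisfies 2·E° = 3×(-0.27) − 1×(+1.55) = -2.360.
E° = -2.360 / 2 = -1.180 V.

-1.180 V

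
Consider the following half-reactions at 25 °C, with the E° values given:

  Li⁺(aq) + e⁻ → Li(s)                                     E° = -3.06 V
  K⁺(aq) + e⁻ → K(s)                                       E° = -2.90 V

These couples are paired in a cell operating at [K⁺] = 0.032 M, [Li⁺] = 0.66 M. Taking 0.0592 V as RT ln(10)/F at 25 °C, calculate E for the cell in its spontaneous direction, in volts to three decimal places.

K⁺/K is the cathode (higher E°), Li⁺/Li the anode: E°cell = -2.90 − (-3.06) = +0.16 V, n = 1.
Overall: K⁺(aq) + Li(s) → K(s) + Li⁺(aq)
Q = [Li⁺] / ([K⁺]); log Q = 1.314.
E = E° − (0.0592/n) log Q = +0.16 − (0.0592/1)(1.314) = +0.082 V.

+0.082 V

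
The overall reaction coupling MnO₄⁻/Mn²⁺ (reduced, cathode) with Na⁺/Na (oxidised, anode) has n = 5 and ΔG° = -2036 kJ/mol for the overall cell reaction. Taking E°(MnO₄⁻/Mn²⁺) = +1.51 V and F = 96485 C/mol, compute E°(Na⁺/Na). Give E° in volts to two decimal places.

-2.71 V

E°cell = −ΔG°/(nF) = −(-2036×10³)/((5)(96485)) = +4.220 V.
Since MnO₄⁻/Mn²⁺ is the cathode and Na⁺/Na the anode, E°cell = E°(MnO₄⁻/Mn²⁺) − E°(Na⁺/Na).
So E°(Na⁺/Na) = E°(MnO₄⁻/Mn²⁺) − E°cell = (+1.51) − (+4.220) = -2.71 V.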